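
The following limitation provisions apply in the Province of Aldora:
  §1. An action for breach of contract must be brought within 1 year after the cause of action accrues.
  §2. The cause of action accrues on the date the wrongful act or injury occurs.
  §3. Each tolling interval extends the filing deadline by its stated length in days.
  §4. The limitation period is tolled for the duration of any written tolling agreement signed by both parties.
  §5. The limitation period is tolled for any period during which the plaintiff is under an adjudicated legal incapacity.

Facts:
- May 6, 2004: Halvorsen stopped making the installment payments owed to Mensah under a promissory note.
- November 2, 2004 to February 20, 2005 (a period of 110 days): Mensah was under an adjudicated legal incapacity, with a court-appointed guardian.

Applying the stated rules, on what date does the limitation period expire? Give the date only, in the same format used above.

August 24, 2005

The limitation period began to run on May 6, 2004.
1 year from May 6, 2004 is May 6, 2005.
Because the plaintiff's legal incapacity ran from November 2, 2004 to February 20, 2005, the deadline is extended by 110 days to August 24, 2005.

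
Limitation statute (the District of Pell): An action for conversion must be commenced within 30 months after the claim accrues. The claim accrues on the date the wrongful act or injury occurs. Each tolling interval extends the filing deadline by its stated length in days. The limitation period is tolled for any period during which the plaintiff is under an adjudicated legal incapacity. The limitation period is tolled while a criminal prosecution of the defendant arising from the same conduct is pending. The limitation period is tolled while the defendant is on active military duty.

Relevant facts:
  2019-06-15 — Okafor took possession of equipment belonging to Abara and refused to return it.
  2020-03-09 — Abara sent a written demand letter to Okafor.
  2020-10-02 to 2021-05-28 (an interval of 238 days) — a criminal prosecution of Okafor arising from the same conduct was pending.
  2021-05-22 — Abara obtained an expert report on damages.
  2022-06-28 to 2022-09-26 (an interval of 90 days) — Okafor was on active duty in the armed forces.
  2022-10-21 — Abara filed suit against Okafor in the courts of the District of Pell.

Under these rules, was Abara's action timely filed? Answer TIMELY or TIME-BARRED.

TIMELY

The claim accrued on 2019-06-15, when the wrongful act occurred.
The untolled deadline — 30 months after 2019-06-15 — is 2021-12-15.
The period was tolled for 238 days by the pending criminal prosecution (2020-10-02 to 2021-05-28), pushing the deadline to 2022-08-10.
The defendant's active military service from 2022-06-28 to 2022-09-26 tolled the period for 90 days, extending the deadline to 2022-11-08.
None of the other events listed affects the running of the period under the stated rules.
The 2022-10-21 filing precedes the 2022-11-08 deadline; the claim is timely.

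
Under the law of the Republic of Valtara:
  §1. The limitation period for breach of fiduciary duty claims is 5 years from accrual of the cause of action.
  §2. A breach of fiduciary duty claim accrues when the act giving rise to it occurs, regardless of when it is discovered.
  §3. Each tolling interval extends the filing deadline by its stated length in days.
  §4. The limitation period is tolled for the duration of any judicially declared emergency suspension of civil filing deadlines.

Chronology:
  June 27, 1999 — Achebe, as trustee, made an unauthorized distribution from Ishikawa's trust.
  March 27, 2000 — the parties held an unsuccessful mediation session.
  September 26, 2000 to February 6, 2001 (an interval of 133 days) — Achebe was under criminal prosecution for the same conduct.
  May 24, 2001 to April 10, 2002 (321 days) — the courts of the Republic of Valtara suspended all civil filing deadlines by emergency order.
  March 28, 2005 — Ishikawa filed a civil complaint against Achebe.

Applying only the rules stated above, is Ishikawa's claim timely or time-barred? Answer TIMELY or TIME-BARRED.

The claim accrued on June 27, 1999, when the wrongful act occurred.
5 years from June 27, 1999 is June 27, 2004.
Because the emergency suspension of filing deadlines ran from May 24, 2001 to April 10, 2002, the deadline is extended by 321 days to May 14, 2005.
The pending criminal prosecution from September 26, 2000 to February 6, 2001 does not toll the period, because no stated rule makes a criminal prosecution a tolling event.
None of the other events listed affects the running of the period under the stated rules.
The March 28, 2005 filing precedes the May 14, 2005 deadline; the claim is timely.

TIMELY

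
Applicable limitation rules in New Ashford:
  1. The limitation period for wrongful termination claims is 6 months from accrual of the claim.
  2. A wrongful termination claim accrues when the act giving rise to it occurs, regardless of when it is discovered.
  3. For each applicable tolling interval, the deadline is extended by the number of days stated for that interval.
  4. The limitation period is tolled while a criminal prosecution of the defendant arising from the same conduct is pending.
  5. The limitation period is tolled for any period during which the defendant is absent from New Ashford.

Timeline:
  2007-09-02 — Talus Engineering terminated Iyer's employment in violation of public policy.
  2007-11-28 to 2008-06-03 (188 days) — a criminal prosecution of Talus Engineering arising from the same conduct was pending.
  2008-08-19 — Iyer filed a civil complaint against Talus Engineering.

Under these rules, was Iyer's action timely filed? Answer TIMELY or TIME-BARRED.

The claim accrued on 2007-09-02, the date of the act.
Adding the 6 months base period to 2007-09-02 gives a deadline of 2008-03-02, before any tolling.
Because the pending criminal prosecution ran from 2007-11-28 to 2008-06-03, the deadline is extended by 188 days to 2008-09-06.
The 2008-08-19 filing precedes the 2008-09-06 deadline; the claim is timely.

TIMELY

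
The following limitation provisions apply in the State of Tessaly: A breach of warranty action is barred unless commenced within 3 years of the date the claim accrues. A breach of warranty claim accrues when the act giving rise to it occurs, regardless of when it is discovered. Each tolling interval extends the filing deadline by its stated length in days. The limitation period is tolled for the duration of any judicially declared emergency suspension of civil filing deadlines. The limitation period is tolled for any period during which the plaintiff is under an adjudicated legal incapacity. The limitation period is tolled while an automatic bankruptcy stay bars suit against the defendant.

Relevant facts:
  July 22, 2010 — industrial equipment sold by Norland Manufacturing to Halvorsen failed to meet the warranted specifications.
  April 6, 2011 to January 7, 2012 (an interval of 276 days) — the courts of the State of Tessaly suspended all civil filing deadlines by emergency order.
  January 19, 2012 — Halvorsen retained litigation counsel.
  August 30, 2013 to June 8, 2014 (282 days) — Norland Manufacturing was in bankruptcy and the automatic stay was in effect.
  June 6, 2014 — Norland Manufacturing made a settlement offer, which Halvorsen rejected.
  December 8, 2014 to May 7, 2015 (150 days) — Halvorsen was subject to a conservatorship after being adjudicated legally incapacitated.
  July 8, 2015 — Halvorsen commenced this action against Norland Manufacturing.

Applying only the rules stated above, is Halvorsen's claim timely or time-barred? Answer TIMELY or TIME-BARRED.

The claim accrued on July 22, 2010, when the wrongful act occurred.
3 years from July 22, 2010 is July 22, 2013.
The period was tolled for 276 days by the emergency suspension of filing deadlines (April 6, 2011 to January 7, 2012), pushing the deadline to April 24, 2014.
The automatic bankruptcy stay from August 30, 2013 to June 8, 2014 tolled the period for 282 days, extending the deadline to January 31, 2015.
Because the plaintiff's legal incapacity ran from December 8, 2014 to May 7, 2015, the deadline is extended by 150 days to June 30, 2015.
The other events in the timeline have no effect on the limitation period under the stated rules.
Halvorsen filed on July 8, 2015, after the June 30, 2015 deadline, so the action is time-barred.

TIME-BARRED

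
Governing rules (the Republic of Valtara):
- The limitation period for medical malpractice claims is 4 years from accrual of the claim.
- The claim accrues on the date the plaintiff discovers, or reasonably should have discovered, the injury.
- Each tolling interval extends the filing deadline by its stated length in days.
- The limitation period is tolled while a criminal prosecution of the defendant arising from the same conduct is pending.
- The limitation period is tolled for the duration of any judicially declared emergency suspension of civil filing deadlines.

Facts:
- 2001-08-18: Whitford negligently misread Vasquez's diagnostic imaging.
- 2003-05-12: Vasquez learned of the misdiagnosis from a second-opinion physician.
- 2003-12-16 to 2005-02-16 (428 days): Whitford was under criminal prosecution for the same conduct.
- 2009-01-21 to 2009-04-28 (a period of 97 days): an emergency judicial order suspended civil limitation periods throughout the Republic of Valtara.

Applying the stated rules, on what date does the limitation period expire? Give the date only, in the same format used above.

2008-07-13

The claim did not accrue until Vasquez discovered the injury on 2003-05-12; the 2001-08-18 act date does not start the clock under the stated rule.
Adding the 4 years base period to 2003-05-12 gives a deadline of 2007-05-12, before any tolling.
Because the pending criminal prosecution ran from 2003-12-16 to 2005-02-16, the deadline is extended by 428 days to 2008-07-13.
The emergency suspension of filing deadlines starting 2009-01-21 came too late — the period had run on 2008-07-13 — and so does not extend the deadline.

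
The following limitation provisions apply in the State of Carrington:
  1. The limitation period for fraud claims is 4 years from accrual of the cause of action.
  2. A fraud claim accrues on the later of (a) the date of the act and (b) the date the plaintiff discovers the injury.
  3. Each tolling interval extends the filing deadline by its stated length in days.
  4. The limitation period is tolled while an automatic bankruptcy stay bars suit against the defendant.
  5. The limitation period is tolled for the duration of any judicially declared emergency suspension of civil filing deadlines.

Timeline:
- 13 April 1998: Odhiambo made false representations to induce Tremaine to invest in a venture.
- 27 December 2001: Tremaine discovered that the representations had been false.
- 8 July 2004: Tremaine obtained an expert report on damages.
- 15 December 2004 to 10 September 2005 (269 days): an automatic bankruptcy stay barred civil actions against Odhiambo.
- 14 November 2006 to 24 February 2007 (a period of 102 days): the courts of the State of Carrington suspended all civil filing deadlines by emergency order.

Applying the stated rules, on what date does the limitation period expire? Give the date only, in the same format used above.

22 September 2006

Because discovery on 27 December 2001 post-dates the 13 April 1998 act, accrual under the later-of rule falls on 27 December 2001.
4 years from 27 December 2001 is 27 December 2005.
Because the automatic bankruptcy stay ran from 15 December 2004 to 10 September 2005, the deadline is extended by 269 days to 22 September 2006.
The emergency suspension of filing deadlines starting 14 November 2006 came too late — the period had run on 22 September 2006 — and so does not extend the deadline.
None of the other events listed affects the running of the period under the stated rules.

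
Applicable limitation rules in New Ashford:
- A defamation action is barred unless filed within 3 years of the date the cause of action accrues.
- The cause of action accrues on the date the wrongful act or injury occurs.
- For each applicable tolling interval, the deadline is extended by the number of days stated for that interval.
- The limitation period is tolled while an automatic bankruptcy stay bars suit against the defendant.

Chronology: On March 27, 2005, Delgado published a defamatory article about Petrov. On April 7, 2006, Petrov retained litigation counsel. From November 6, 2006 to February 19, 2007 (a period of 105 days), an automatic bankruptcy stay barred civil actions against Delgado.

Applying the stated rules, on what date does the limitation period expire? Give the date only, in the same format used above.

The limitation period began to run on March 27, 2005.
Adding the 3 years base period to March 27, 2005 gives a deadline of March 27, 2008, before any tolling.
Because the automatic bankruptcy stay ran from November 6, 2006 to February 19, 2007, the deadline is extended by 105 days to July 10, 2008.
None of the other events listed affects the running of the period under the stated rules.

July 10, 2008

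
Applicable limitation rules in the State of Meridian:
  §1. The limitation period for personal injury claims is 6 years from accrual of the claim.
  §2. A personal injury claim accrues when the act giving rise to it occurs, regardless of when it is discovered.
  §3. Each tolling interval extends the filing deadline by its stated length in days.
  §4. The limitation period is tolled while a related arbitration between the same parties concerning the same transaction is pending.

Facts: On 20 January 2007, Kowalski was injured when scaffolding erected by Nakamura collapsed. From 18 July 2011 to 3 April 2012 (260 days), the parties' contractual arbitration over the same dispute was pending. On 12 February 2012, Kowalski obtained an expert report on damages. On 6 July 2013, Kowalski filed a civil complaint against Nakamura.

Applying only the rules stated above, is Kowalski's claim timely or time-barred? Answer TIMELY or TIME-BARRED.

The claim accrued on 20 January 2007, the date of the act.
Adding the 6 years base period to 20 January 2007 gives a deadline of 20 January 2013, before any tolling.
The period was tolled for 260 days by the pending related arbitration (18 July 2011 to 3 April 2012), pushing the deadline to 7 October 2013.
Nothing else in the chronology tolls or restarts the period.
Kowalski filed on 6 July 2013, before the 7 October 2013 deadline, so the action is timely.

TIMELY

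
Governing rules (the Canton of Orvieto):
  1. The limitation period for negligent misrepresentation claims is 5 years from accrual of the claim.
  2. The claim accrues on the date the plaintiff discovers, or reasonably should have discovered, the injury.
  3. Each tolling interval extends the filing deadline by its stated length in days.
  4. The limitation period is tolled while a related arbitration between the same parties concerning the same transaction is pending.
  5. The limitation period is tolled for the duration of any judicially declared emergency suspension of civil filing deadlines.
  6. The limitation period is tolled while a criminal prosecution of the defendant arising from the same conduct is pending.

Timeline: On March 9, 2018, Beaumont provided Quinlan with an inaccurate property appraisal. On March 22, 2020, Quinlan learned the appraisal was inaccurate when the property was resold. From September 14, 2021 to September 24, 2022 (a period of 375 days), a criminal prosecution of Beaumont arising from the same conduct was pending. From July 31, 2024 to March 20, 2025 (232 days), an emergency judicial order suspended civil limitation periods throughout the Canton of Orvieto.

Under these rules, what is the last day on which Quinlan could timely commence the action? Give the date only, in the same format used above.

The claim did not accrue until Quinlan discovered the injury on March 22, 2020; the March 9, 2018 act date does not start the clock under the stated rule.
5 years from March 22, 2020 is March 22, 2025.
Because the pending criminal prosecution ran from September 14, 2021 to September 24, 2022, the deadline is extended by 375 days to April 1, 2026.
The emergency suspension of filing deadlines from July 31, 2024 to March 20, 2025 tolled the period for 232 days, extending the deadline to November 19, 2026.

November 19, 2026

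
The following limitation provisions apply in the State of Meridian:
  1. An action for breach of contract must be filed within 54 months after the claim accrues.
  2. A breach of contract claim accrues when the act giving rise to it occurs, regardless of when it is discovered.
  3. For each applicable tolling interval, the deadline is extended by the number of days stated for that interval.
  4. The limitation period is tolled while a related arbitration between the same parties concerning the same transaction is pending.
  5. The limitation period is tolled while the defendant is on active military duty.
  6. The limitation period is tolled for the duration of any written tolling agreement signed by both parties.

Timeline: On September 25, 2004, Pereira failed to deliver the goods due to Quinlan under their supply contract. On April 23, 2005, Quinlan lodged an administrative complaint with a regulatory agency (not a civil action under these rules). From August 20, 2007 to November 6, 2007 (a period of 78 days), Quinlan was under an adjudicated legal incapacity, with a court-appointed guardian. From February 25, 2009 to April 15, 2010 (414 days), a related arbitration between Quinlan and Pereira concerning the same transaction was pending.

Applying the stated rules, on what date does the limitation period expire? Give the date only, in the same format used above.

The claim accrued on September 25, 2004, the date of the act.
Adding the 54 months base period to September 25, 2004 gives a deadline of March 25, 2009, before any tolling.
The period was tolled for 414 days by the pending related arbitration (February 25, 2009 to April 15, 2010), pushing the deadline to May 13, 2010.
The plaintiff's legal incapacity from August 20, 2007 to November 6, 2007 does not toll the period, because no stated rule makes the plaintiff's incapacity a tolling event.
The other events in the timeline have no effect on the limitation period under the stated rules.

May 13, 2010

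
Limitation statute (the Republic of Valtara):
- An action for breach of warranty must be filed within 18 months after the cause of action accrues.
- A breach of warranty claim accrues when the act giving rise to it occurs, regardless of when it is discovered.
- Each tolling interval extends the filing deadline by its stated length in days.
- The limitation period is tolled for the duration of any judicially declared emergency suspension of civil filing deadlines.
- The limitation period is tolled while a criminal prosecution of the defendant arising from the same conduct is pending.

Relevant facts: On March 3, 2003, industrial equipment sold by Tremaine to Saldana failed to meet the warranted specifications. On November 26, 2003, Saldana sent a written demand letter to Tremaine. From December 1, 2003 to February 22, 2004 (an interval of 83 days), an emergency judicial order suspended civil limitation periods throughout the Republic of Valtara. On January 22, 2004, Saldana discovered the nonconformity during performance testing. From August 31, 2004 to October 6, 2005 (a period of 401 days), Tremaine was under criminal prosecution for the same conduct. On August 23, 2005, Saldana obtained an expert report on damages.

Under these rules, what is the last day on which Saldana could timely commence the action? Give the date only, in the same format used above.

December 31, 2005

Accrual is governed by the date of the act, so the period began to run on March 3, 2003; the later discovery on January 22, 2004 is irrelevant under the stated rule.
The untolled deadline — 18 months after March 3, 2003 — is September 3, 2004.
The emergency suspension of filing deadlines from December 1, 2003 to February 22, 2004 tolled the period for 83 days, extending the deadline to November 25, 2004.
The period was tolled for 401 days by the pending criminal prosecution (August 31, 2004 to October 6, 2005), pushing the deadline to December 31, 2005.
Nothing else in the chronology tolls or restarts the period.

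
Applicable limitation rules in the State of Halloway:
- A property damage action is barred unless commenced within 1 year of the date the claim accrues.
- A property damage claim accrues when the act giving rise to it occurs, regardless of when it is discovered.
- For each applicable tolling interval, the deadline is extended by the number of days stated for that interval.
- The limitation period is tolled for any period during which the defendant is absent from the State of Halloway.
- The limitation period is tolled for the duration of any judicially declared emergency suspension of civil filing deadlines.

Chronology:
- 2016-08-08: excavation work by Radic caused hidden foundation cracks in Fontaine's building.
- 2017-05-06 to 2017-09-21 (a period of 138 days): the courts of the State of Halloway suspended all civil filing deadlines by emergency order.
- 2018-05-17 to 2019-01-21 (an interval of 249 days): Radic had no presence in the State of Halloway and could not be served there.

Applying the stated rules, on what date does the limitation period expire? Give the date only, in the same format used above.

2017-12-24

The limitation period began to run on 2016-08-08.
Adding the 1 year base period to 2016-08-08 gives a deadline of 2017-08-08, before any tolling.
Because the emergency suspension of filing deadlines ran from 2017-05-06 to 2017-09-21, the deadline is extended by 138 days to 2017-12-24.
The defendant's absence from the jurisdiction from 2018-05-17 to 2019-01-21 began after the period had already run on 2017-12-24, so it has no tolling effect.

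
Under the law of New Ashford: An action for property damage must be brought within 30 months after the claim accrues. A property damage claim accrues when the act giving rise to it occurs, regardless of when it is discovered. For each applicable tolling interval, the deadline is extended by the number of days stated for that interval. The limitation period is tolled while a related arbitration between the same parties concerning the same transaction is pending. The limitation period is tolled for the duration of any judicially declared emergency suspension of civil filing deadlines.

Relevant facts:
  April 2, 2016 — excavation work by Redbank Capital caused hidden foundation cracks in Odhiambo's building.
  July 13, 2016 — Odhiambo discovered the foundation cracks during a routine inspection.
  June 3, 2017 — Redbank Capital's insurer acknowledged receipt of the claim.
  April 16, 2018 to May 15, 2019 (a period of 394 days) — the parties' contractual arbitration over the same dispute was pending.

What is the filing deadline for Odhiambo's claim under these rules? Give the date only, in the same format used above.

The claim accrued on April 2, 2016, when the wrongful act occurred; under the stated occurrence rule the July 13, 2016 discovery does not delay accrual.
The untolled deadline — 30 months after April 2, 2016 — is October 2, 2018.
Because the pending related arbitration ran from April 16, 2018 to May 15, 2019, the deadline is extended by 394 days to October 31, 2019.
Nothing else in the chronology tolls or restarts the period.

October 31, 2019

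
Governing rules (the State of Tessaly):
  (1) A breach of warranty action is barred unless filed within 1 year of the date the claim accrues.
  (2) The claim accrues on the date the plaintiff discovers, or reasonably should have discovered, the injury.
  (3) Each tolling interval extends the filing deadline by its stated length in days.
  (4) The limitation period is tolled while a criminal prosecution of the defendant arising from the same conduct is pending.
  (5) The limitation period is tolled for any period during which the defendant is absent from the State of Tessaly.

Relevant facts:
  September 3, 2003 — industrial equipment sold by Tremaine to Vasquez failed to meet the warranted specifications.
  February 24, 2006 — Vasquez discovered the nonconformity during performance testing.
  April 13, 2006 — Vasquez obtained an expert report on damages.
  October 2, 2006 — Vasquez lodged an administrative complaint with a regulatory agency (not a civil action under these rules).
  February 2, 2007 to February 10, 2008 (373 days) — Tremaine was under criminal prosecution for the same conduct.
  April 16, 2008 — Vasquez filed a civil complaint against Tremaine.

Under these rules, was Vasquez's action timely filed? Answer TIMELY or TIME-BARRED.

TIME-BARRED

Accrual is tied to discovery, so the period began on February 24, 2006 rather than on September 3, 2003 when the act occurred.
1 year from February 24, 2006 is February 24, 2007.
The period was tolled for 373 days by the pending criminal prosecution (February 2, 2007 to February 10, 2008), pushing the deadline to March 3, 2008.
Nothing else in the chronology tolls or restarts the period.
The April 16, 2008 filing falls after the March 3, 2008 deadline; the claim is time-barred.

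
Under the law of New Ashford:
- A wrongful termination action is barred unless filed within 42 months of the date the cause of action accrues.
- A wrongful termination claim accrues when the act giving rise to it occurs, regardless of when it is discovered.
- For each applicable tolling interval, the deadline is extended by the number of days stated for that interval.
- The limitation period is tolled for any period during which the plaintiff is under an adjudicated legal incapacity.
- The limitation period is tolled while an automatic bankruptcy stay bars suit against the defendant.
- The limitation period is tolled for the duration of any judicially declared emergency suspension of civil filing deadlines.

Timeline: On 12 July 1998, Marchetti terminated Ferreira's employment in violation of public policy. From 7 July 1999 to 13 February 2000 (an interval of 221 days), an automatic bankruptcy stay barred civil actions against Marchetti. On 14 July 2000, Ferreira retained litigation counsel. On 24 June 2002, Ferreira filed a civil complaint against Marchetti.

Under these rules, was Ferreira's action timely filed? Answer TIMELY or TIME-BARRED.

TIMELY

The limitation period began to run on 12 July 1998.
Adding the 42 months base period to 12 July 1998 gives a deadline of 12 January 2002, before any tolling.
The automatic bankruptcy stay from 7 July 1999 to 13 February 2000 tolled the period for 221 days, extending the deadline to 21 August 2002.
None of the other events listed affects the running of the period under the stated rules.
The 24 June 2002 filing precedes the 21 August 2002 deadline; the claim is timely.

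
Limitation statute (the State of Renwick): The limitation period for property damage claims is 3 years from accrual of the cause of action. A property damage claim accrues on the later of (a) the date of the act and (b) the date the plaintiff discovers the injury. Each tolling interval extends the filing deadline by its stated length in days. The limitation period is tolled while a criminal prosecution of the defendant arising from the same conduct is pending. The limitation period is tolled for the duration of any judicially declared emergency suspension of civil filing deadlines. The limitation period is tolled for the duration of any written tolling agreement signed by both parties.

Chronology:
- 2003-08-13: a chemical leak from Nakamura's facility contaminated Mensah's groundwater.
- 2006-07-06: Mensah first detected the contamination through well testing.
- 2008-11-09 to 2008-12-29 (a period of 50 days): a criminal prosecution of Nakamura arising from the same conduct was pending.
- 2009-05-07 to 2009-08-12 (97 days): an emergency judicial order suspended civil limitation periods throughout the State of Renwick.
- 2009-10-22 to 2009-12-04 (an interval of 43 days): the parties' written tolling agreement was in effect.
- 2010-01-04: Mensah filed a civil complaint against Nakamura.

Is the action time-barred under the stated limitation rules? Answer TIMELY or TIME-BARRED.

Because discovery on 2006-07-06 post-dates the 2003-08-13 act, accrual under the later-of rule falls on 2006-07-06.
Adding the 3 years base period to 2006-07-06 gives a deadline of 2009-07-06, before any tolling.
Because the pending criminal prosecution ran from 2008-11-09 to 2008-12-29, the deadline is extended by 50 days to 2009-08-25.
Because the emergency suspension of filing deadlines ran from 2009-05-07 to 2009-08-12, the deadline is extended by 97 days to 2009-11-30.
Because the written tolling agreement ran from 2009-10-22 to 2009-12-04, the deadline is extended by 43 days to 2010-01-12.
Mensah filed on 2010-01-04, before the 2010-01-12 deadline, so the action is timely.

TIMELY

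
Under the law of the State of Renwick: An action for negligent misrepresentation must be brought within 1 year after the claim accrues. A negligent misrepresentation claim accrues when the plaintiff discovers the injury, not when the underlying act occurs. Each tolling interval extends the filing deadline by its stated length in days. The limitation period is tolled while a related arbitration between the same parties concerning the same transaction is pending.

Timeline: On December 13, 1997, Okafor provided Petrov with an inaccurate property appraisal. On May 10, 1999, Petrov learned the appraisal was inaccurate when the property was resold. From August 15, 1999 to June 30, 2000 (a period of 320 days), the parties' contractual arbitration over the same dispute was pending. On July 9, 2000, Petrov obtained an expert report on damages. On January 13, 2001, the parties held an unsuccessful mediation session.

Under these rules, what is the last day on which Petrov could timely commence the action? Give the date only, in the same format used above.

March 26, 2001

The claim did not accrue until Petrov discovered the injury on May 10, 1999; the December 13, 1997 act date does not start the clock under the stated rule.
The untolled deadline — 1 year after May 10, 1999 — is May 10, 2000.
The pending related arbitration from August 15, 1999 to June 30, 2000 tolled the period for 320 days, extending the deadline to March 26, 2001.
The other events in the timeline have no effect on the limitation period under the stated rules.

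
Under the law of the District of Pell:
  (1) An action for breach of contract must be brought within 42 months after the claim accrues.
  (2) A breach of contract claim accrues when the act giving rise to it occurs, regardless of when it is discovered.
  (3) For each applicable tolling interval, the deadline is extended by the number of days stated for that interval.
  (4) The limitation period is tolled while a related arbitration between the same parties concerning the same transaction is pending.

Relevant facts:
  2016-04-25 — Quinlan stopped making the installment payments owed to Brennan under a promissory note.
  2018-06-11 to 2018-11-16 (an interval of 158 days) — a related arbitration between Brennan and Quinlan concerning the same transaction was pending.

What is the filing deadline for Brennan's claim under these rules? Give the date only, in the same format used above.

The claim accrued on 2016-04-25, the date of the act.
42 months from 2016-04-25 is 2019-10-25.
The period was tolled for 158 days by the pending related arbitration (2018-06-11 to 2018-11-16), pushing the deadline to 2020-03-31.

2020-03-31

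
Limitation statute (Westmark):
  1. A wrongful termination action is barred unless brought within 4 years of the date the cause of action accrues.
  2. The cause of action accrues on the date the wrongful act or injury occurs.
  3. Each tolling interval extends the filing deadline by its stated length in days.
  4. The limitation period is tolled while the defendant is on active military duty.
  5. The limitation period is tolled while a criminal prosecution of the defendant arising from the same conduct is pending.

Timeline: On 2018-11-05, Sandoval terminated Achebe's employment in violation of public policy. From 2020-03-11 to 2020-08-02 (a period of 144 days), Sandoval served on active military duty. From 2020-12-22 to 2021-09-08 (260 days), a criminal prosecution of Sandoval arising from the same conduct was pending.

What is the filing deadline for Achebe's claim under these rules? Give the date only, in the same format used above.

2023-12-14

The cause of action accrued on 2018-11-05, the date of the act.
The untolled deadline — 4 years after 2018-11-05 — is 2022-11-05.
Because the defendant's active military service ran from 2020-03-11 to 2020-08-02, the deadline is extended by 144 days to 2023-03-29.
Because the pending criminal prosecution ran from 2020-12-22 to 2021-09-08, the deadline is extended by 260 days to 2023-12-14.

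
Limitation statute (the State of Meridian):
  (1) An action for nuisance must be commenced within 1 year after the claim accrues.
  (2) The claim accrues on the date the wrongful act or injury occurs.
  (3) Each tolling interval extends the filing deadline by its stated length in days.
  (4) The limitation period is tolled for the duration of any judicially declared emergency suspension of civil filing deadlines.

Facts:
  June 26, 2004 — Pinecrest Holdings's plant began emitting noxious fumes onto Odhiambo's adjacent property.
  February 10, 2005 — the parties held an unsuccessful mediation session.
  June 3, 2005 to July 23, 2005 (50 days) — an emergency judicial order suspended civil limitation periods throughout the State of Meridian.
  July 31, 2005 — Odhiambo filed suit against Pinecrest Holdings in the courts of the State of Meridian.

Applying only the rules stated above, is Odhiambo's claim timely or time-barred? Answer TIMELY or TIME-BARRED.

TIMELY

The limitation period began to run on June 26, 2004.
1 year from June 26, 2004 is June 26, 2005.
The period was tolled for 50 days by the emergency suspension of filing deadlines (June 3, 2005 to July 23, 2005), pushing the deadline to August 15, 2005.
None of the other events listed affects the running of the period under the stated rules.
Filing on July 31, 2005 beat the August 15, 2005 deadline — the action is timely.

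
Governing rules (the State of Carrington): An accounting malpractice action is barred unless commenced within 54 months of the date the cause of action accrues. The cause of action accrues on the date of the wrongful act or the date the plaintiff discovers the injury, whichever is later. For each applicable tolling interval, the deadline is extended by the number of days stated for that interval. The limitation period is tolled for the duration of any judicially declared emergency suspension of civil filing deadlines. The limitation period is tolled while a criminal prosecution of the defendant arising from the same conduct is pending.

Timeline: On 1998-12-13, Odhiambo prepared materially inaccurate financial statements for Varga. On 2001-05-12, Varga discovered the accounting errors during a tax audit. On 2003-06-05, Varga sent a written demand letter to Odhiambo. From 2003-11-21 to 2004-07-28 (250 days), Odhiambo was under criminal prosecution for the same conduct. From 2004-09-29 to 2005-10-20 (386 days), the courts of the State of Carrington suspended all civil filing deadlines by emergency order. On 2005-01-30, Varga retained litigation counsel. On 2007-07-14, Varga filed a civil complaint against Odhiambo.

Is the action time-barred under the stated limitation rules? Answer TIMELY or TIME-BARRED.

The claim accrued on 2001-05-12 — the later of the 1998-12-13 act and the 2001-05-12 discovery.
Adding the 54 months base period to 2001-05-12 gives a deadline of 2005-11-12, before any tolling.
The period was tolled for 250 days by the pending criminal prosecution (2003-11-21 to 2004-07-28), pushing the deadline to 2006-07-20.
The emergency suspension of filing deadlines from 2004-09-29 to 2005-10-20 tolled the period for 386 days, extending the deadline to 2007-08-10.
The other events in the timeline have no effect on the limitation period under the stated rules.
The 2007-07-14 filing precedes the 2007-08-10 deadline; the claim is timely.

TIMELY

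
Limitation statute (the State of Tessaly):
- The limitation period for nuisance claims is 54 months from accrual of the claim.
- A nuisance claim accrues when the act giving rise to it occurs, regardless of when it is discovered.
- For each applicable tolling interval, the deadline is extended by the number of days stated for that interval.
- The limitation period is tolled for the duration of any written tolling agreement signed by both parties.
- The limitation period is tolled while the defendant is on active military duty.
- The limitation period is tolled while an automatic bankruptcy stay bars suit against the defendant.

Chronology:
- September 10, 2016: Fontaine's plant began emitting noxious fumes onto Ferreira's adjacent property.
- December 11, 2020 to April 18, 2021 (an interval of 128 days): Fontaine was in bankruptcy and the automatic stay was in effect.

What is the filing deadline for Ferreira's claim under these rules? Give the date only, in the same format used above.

July 16, 2021

The claim accrued on September 10, 2016, when the wrongful act occurred.
54 months from September 10, 2016 is March 10, 2021.
The automatic bankruptcy stay from December 11, 2020 to April 18, 2021 tolled the period for 128 days, extending the deadline to July 16, 2021.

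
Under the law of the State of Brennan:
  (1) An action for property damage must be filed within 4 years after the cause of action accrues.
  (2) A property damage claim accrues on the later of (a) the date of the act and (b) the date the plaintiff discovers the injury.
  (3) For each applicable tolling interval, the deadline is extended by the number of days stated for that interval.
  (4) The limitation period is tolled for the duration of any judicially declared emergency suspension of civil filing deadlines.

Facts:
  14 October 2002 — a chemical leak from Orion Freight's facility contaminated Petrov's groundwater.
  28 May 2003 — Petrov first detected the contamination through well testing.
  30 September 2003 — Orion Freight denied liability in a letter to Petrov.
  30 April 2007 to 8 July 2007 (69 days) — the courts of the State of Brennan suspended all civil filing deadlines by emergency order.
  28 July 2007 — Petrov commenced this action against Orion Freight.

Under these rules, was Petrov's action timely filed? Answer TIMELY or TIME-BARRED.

Taking the later of the act (14 October 2002) and discovery (28 May 2003), the claim accrued on 28 May 2003.
Adding the 4 years base period to 28 May 2003 gives a deadline of 28 May 2007, before any tolling.
The emergency suspension of filing deadlines from 30 April 2007 to 8 July 2007 tolled the period for 69 days, extending the deadline to 5 August 2007.
Nothing else in the chronology tolls or restarts the period.
Filing on 28 July 2007 beat the 5 August 2007 deadline — the action is timely.

TIMELY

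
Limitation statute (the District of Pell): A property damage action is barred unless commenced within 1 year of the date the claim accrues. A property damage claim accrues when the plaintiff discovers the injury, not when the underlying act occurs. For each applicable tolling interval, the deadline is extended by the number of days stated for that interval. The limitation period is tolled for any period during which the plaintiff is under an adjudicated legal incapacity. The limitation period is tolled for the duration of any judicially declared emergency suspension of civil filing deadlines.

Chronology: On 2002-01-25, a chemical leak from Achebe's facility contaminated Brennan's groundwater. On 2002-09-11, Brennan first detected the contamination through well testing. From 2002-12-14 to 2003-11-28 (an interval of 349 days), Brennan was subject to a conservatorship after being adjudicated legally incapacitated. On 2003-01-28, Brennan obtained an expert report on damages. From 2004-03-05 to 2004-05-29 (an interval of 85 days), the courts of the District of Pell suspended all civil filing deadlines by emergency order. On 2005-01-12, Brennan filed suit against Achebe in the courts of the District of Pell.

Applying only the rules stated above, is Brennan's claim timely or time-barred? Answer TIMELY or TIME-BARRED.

TIME-BARRED

Under the discovery rule, the claim accrued on 2002-09-11, when Brennan discovered the injury — not on the 2002-01-25 date of the underlying act.
The untolled deadline — 1 year after 2002-09-11 — is 2003-09-11.
The plaintiff's legal incapacity from 2002-12-14 to 2003-11-28 tolled the period for 349 days, extending the deadline to 2004-08-25.
The emergency suspension of filing deadlines from 2004-03-05 to 2004-05-29 tolled the period for 85 days, extending the deadline to 2004-11-18.
The other events in the timeline have no effect on the limitation period under the stated rules.
Brennan filed on 2005-01-12, after the 2004-11-18 deadline, so the action is time-barred.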